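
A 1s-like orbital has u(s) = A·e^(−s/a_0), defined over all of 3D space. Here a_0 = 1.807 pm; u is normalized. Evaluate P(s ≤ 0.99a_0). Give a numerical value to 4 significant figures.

With dV = 4πs²ds, the probability is ∫|u|² dV over s ≤ 0.99a_0.
Normalization gives A² = 1/(π·a_0^3).
Substituting t = s/a_0, A², 4π and the length scale all cancel in the ratio: P = ∫_{0}^{0.99} t^2·e^(-2·t) dt / ∫_{0}^{∞} t^2·e^(-2·t) dt.
An antiderivative of t^2·e^(-2·t) is -(2·t^2 + 2·t + 1)·e^(-2·t)/4; evaluating from 0 to 0.99 gives ≈ 0.0794776, while the full integral is 1/4.
The region integral divided by the full integral gives P = 0.31791.

P ≈ 0.3179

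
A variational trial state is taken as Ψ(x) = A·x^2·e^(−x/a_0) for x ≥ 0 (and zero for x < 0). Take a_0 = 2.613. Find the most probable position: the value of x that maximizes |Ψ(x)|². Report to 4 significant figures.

x ≈ 5.226

Differentiate |Ψ(x)|² with respect to x and set to zero.
Solving yields x = 2·a_0.
With a_0 = 2.613, the most probable position is 5.2260.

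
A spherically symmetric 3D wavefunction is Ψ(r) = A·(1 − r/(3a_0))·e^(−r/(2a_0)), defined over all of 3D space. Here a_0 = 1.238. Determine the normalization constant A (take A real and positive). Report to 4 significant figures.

A ≈ 0.2508

Require ∫ |Ψ|² 4πr² dr = 1 over the whole domain.
(Spherical symmetry: dV = 4πr² dr.)
The integral (without the A² prefactor) comes out to 8·π·a_0^3/3.
Substituting a_0 = 1.238 gives A² = 0.062910, so A = 0.25082.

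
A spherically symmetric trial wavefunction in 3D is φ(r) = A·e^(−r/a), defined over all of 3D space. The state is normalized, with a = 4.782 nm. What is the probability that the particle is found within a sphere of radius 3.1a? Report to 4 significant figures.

P ≈ 0.9464

With dV = 4πr²dr, the probability is ∫|φ|² dV over r ≤ 3.1a.
A² is fixed by ∫₀^∞ 4πr²|φ|² dr = 1, i.e. A² = (π·a^3)^(−1).
Let u = r/a; then A², 4π and the length scale all cancel, so P = ∫_{0}^{3.1} u^2·e^(-2·u) du ÷ ∫_{0}^{∞} u^2·e^(-2·u) du.
An antiderivative of u^2·e^(-2·u) is -(2·u^2 + 2·u + 1)·e^(-2·u)/4; evaluating from 0 to 3.1 gives 1/4 - 1321·e^(-31/5)/200, while the full integral is 1/4.
The region integral divided by the full integral gives P = 0.94638.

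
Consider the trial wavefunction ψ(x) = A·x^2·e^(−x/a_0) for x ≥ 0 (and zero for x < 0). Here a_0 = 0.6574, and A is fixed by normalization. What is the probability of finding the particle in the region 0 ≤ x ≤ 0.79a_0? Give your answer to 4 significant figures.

The probability is P = ∫ |ψ|² dx over [0, 0.79a_0].
With A² fixed by ∫|ψ|² = 1, i.e. A² = (3·a_0^5/4)^(−1), substitute and integrate.
Substituting u = x/a_0, A² and the length scale cancel in the ratio: P = ∫_{0}^{0.79} u^4·e^(-2·u) du / ∫_{0}^{∞} u^4·e^(-2·u) du.
An antiderivative of u^4·e^(-2·u) is -(u^4/2 + u^3 + 3·u^2/2 + 3·u/2 + 3/4)·e^(-2·u); evaluating from 0 to 0.79 gives ≈ 0.0169471, while the full integral is 3/4.
The result is P = 0.022596.

P ≈ 0.02260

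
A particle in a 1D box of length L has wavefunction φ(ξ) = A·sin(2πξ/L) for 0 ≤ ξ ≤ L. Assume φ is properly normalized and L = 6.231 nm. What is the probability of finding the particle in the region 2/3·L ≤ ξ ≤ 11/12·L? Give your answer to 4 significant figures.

P = ∫_{2/3·L}^{11/12·L} |φ(ξ)|² dξ.
With A² fixed by ∫|φ|² = 1, i.e. A² = (L/2)^(−1), substitute and integrate.
In terms of u = ξ/L (A² and the length scale cancel between numerator and denominator), P = [∫_{2/3}^{11/12} sin(2·π·u)^2 du] / [∫_{0}^{1} sin(2·π·u)^2 du].
With ∫ sin(2·π·u)^2 du = u/2 - sin(4·π·u)/(8·π) + C, the region integral is √(3)/(8·π) + 1/8 and the full one is 1/2.
The result is P = (√(3) + π)/(4·π).

P ≈ 0.3878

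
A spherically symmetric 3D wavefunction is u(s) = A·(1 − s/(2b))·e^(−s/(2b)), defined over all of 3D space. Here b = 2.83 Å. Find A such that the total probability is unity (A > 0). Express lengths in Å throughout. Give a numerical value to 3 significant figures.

Require ∫ |u|² 4πs² ds = 1 over the whole domain.
In 3D with spherical symmetry the volume element is 4πs² ds.
The integral (without the A² prefactor) comes out to 8·π·b^3.
Setting this equal to 1 gives A² = 1/(8·π·b^3).
With b = 2.83: A² = 0.001755 and A = 0.04190.

A ≈ 0.0419 Å^(-3/2)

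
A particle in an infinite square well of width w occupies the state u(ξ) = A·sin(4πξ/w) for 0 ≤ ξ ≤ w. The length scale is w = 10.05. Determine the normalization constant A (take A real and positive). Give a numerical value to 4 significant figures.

A ≈ 0.4461

Require ∫ |u|² dξ = 1 over the whole domain.
With ∫₀^w sin²(nπξ/w) dξ = w/2, the integral (without the A² prefactor) comes out to w/2.
With w = 10.05: A² = 0.19900 and A = 0.44610.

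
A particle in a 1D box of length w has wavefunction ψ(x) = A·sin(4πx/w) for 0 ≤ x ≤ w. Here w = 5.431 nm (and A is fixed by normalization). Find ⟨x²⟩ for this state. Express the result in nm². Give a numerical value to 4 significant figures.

The expectation value is the |ψ|²-weighted average of x^2: ∫ x^2|ψ|² dx.
The ratio of the moment integral to the normalization integral gives ⟨x²⟩ = -w^2/(32·π^2) + w^2/3.
With w = 5.431, ⟨x^2⟩ = 9.7385.

⟨x^2⟩ ≈ 9.739 nm^2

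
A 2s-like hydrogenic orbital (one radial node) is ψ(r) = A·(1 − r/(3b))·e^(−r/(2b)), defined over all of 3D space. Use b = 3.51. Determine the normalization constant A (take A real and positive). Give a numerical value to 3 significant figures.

A ≈ 0.0525

Normalization requires ∫|ψ|² 4πr² dr = 1, integrated from 0 to ∞.
Recall ∫₀^∞ r^m e^(−r/β) dr = m!·β^(m+1), the integral (without the A² prefactor) comes out to 8·π·b^3/3.
Setting this equal to 1 gives A² = 1/(8·π·b^3/3).
Substituting b = 3.51 gives A² = 0.002760, so A = 0.05254.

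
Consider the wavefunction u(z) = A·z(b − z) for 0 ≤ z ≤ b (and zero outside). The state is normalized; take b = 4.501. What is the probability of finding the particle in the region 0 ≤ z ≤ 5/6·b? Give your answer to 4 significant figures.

P ≈ 0.9645

P = ∫_{0}^{5/6·b} |u(z)|² dz.
With A² fixed by ∫|u|² = 1, i.e. A² = (b^5/30)^(−1), substitute and integrate.
Substituting t = z/b, A² and the length scale cancel in the ratio: P = ∫_{0}^{5/6} t^2·(1 - t)^2 dt / ∫_{0}^{1} t^2·(1 - t)^2 dt.
With ∫ t^2·(1 - t)^2 dt = t^3·(6·t^2 - 15·t + 10)/30 + C, the region integral is 125/3888 and the full one is 1/30.
This works out to P = 625/648.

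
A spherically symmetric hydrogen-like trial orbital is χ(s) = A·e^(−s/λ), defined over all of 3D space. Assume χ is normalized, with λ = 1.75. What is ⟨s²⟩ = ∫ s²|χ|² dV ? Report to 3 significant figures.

⟨s^2⟩ ≈ 9.19

By definition ⟨s²⟩ = ∫ s^2 |χ(s)|² 4πs² ds.
Since the A² factors cancel between numerator and denominator, ⟨s²⟩ = 3·λ^2.
With λ = 1.75, ⟨s^2⟩ = 9.188.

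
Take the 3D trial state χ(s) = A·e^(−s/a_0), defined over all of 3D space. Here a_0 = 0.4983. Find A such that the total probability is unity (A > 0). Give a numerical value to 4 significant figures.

A ≈ 1.604

Normalization requires ∫|χ|² 4πs² ds = 1, integrated from 0 to ∞.
∫|χ|² 4πs² ds = A²·(π·a_0^3).
Setting this equal to 1 gives A² = 1/(π·a_0^3).
With a_0 = 0.4983: A² = 2.5726 and A = 1.6039.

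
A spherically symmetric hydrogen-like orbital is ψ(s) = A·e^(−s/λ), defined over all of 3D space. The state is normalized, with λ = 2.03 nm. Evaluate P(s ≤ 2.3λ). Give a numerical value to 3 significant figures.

With dV = 4πs²ds, the probability is ∫|ψ|² dV over s ≤ 2.3λ.
The full normalization integral is A²·[π·λ^3] = 1, fixing A².
Let u = s/λ; then A², 4π and the length scale all cancel, so P = ∫_{0}^{2.3} u^2·e^(-2·u) du ÷ ∫_{0}^{∞} u^2·e^(-2·u) du.
Using ∫ u^2·e^(-2·u) du = -(2·u^2 + 2·u + 1)·e^(-2·u)/4, the numerator is 1/4 - 809·e^(-23/5)/200 and the denominator is 1/4.
Taking the ratio yields P = 0.8374.

P ≈ 0.837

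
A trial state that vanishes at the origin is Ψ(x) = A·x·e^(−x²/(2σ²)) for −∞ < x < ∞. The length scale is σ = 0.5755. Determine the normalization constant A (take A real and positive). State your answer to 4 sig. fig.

A ≈ 2.433

The normalization condition is ∫|Ψ|² dx = 1 from −∞ to ∞.
Carrying out the integral gives A² · √(π)·σ^3/2.
So A² = (√(π)·σ^3/2)^(−1).
Substituting σ = 0.5755 gives A² = 5.9200, so A = 2.4331.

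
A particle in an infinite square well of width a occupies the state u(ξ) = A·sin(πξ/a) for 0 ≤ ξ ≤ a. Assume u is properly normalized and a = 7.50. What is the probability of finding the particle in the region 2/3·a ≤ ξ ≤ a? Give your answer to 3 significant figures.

|u|² is the probability density, so P = ∫_{2/3·a}^{a} |u|² dξ.
Since A² = 1/(a/2), this is the region integral divided by the full normalization integral.
Substituting t = ξ/a, A² and the length scale cancel in the ratio: P = ∫_{2/3}^{1} sin(π·t)^2 dt / ∫_{0}^{1} sin(π·t)^2 dt.
With ∫ sin(π·t)^2 dt = t/2 - sin(2·π·t)/(4·π) + C, the region integral is -√(3)/(8·π) + 1/6 and the full one is 1/2.
Evaluating gives P = (-√(3)/4 + π/3)/π.

P ≈ 0.196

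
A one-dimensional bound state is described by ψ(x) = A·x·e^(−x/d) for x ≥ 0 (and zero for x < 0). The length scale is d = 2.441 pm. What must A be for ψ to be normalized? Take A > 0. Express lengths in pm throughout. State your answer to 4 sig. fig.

A ≈ 0.5244 pm^(-3/2)

Normalization requires ∫|ψ|² dx = 1, integrated from 0 to ∞.
∫|ψ|² dx = A²·(d^3/4).
So A² = (d^3/4)^(−1).
With d = 2.441: A² = 0.27502 and A = 0.52442.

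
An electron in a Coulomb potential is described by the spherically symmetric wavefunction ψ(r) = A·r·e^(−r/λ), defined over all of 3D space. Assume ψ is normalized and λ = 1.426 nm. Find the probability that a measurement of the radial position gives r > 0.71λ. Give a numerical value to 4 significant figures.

P ≈ 0.9849

With dV = 4πr²dr, the probability is ∫|ψ|² dV over r > 0.71λ.
A² is fixed by ∫₀^∞ 4πr²|ψ|² dr = 1, i.e. A² = (3·π·λ^5)^(−1).
Substituting u = r/λ, A², 4π and the length scale all cancel in the ratio: P = ∫_{0.71}^{∞} u^4·e^(-2·u) du / ∫_{0}^{∞} u^4·e^(-2·u) du.
An antiderivative of u^4·e^(-2·u) is -(u^4/2 + u^3 + 3·u^2/2 + 3·u/2 + 3/4)·e^(-2·u); evaluating from 0.71 to ∞ gives ≈ 0.738707, while the full integral is 3/4.
Taking the ratio yields P = 0.98494.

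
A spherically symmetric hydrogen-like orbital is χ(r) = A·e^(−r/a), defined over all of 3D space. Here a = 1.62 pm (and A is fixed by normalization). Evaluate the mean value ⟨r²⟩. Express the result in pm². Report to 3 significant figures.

By definition ⟨r²⟩ = ∫ r^2 |χ(r)|² 4πr² dr.
Recall ∫₀^∞ r^m e^(−r/β) dr = m!·β^(m+1), the ratio of the moment integral to the normalization integral gives ⟨r²⟩ = 3·a^2.
Putting a = 1.62 gives 7.873.

⟨r^2⟩ ≈ 7.87 pm^2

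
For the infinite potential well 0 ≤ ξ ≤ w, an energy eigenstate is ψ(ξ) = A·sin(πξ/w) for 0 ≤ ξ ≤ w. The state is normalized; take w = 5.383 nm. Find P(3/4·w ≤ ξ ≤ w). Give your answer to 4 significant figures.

P = ∫_{3/4·w}^{w} |ψ(ξ)|² dξ.
Since A² = 1/(w/2), this is the region integral divided by the full normalization integral.
Substituting u = ξ/w, A² and the length scale cancel in the ratio: P = ∫_{3/4}^{1} sin(π·u)^2 du / ∫_{0}^{1} sin(π·u)^2 du.
With ∫ sin(π·u)^2 du = u/2 - sin(2·π·u)/(4·π) + C, the region integral is 1/8 - 1/(4·π) and the full one is 1/2.
This works out to P = (-2 + π)/(4·π).

P ≈ 0.09085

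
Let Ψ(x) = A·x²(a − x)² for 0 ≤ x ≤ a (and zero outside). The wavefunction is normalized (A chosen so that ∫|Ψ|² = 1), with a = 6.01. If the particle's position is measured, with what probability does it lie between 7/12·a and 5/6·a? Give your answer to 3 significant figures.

The probability is P = ∫ |Ψ|² dx over [7/12·a, 5/6·a].
With A² fixed by ∫|Ψ|² = 1, i.e. A² = (a^9/630)^(−1), substitute and integrate.
Let u = x/a; then A² and the length scale cancel, so P = ∫_{7/12}^{5/6} u^4·(1 - u)^4 du ÷ ∫_{0}^{1} u^4·(1 - u)^4 du.
An antiderivative of u^4·(1 - u)^4 is u^5·(70·u^4 - 315·u^3 + 540·u^2 - 420·u + 126)/630; evaluating from 7/12 to 5/6 gives ≈ 0.00046568, while the full integral is 1/630.
Taking the ratio, P = 0.2934.

P ≈ 0.293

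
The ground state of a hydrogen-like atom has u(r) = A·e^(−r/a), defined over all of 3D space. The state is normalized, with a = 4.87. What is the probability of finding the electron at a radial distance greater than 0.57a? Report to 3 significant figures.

P ≈ 0.892

With dV = 4πr²dr, the probability is ∫|u|² dV over r > 0.57a.
The full normalization integral is A²·[π·a^3] = 1, fixing A².
Substituting t = r/a, A², 4π and the length scale all cancel in the ratio: P = ∫_{0.57}^{∞} t^2·e^(-2·t) dt / ∫_{0}^{∞} t^2·e^(-2·t) dt.
Using ∫ t^2·e^(-2·t) dt = -(2·t^2 + 2·t + 1)·e^(-2·t)/4, the numerator is ≈ 0.22306 and the denominator is 1/4.
Taking the ratio yields P = 0.8922.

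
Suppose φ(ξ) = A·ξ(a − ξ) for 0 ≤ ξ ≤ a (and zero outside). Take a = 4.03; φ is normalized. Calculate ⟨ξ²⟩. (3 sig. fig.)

⟨ξ²⟩ = ∫ ξ^2 |φ|² dξ over the full domain.
The ratio of the moment integral to the normalization integral gives ⟨ξ²⟩ = 2·a^2/7.
With a = 4.03, ⟨ξ^2⟩ = 4.640.

⟨ξ^2⟩ ≈ 4.64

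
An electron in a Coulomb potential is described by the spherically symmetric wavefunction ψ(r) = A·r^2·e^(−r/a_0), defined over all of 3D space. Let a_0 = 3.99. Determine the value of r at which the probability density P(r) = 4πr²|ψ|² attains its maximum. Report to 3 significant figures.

Set d/dr [P(r) = 4πr²|ψ|²] = 0 and solve for r > 0.
This gives r = 3·a_0.
With a_0 = 3.99, the most probable radial distance is 11.97.

r ≈ 12.0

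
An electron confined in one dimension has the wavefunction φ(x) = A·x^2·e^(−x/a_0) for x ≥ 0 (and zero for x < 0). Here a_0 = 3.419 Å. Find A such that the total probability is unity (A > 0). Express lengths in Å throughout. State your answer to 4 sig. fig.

Normalization requires ∫|φ|² dx = 1, integrated from 0 to ∞.
Using ∫₀^∞ xⁿ e^(−αx) dx = n!/αⁿ⁺¹, the integral (without the A² prefactor) comes out to 3·a_0^5/4.
With a_0 = 3.419: A² = 0.0028539 and A = 0.053422.

A ≈ 0.05342 Å^(-5/2)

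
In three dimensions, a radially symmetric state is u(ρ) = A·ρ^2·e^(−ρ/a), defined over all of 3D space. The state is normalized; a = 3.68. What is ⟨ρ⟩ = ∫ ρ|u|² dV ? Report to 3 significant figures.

⟨ρ⟩ = ∫ ρ |u|² 4πρ² dρ over the full domain.
Evaluating both integrals, ⟨ρ⟩ = 7·a/2.
With a = 3.68, ⟨ρ⟩ = 12.88.

⟨ρ⟩ ≈ 12.9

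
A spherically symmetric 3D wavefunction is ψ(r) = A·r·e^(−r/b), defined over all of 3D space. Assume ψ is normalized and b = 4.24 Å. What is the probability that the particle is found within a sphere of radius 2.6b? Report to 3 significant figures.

P ≈ 0.594

P = ∫ |ψ|² 4πr² dr over r ≤ 2.6b.
A² is fixed by ∫₀^∞ 4πr²|ψ|² dr = 1, i.e. A² = (3·π·b^5)^(−1).
In terms of u = r/b (A², 4π and the length scale all cancel between numerator and denominator), P = [∫_{0}^{2.6} u^4·e^(-2·u) du] / [∫_{0}^{∞} u^4·e^(-2·u) du].
Using ∫ u^4·e^(-2·u) du = -(u^4/2 + u^3 + 3·u^2/2 + 3·u/2 + 3/4)·e^(-2·u), the numerator is ≈ 0.44540 and the denominator is 3/4.
This evaluates to P = 0.5939.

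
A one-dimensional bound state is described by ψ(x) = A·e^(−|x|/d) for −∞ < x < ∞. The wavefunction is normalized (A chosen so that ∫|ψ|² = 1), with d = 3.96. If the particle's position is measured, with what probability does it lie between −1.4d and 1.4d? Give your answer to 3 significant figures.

P ≈ 0.939

The probability is P = ∫ |ψ|² dx over [−1.4d, 1.4d].
Since A² = 1/(d), this is the region integral divided by the full normalization integral.
By symmetry take twice the x ≥ 0 contribution in numerator and denominator; the 2's cancel. Let u = x/d; then A² and the length scale cancel, so P = ∫_{0}^{1.4} e^(-2·u) du ÷ ∫_{0}^{∞} e^(-2·u) du.
An antiderivative of e^(-2·u) is -e^(-2·u)/2; evaluating from 0 to 1.4 gives 1/2 - e^(-14/5)/2, while the full integral is 1/2.
Taking the ratio, P = 0.9392.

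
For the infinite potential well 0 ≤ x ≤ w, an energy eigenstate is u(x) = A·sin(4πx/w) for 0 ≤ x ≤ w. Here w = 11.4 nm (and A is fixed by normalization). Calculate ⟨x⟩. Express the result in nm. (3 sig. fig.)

The expectation value is the |u|²-weighted average of x: ∫ x|u|² dx.
Evaluating both integrals, ⟨x⟩ = w/2.
Putting w = 11.4 gives 5.700.

⟨x⟩ ≈ 5.70 nm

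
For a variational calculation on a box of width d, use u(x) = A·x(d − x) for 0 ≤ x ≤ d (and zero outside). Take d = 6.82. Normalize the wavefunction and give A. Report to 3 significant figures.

The normalization condition is ∫|u|² dx = 1 from 0 to d.
The integral (without the A² prefactor) comes out to d^5/30.
Plugging in d = 6.82 yields A = 0.04509.

A ≈ 0.0451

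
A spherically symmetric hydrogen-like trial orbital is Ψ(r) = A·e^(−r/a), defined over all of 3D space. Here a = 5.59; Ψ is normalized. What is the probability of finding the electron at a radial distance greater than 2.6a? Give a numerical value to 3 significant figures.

Integrate the radial probability density 4πr²|Ψ|² over r > 2.6a.
The full normalization integral is A²·[π·a^3] = 1, fixing A².
Substituting u = r/a, A², 4π and the length scale all cancel in the ratio: P = ∫_{2.6}^{∞} u^2·e^(-2·u) du / ∫_{0}^{∞} u^2·e^(-2·u) du.
With ∫ u^2·e^(-2·u) du = -(2·u^2 + 2·u + 1)·e^(-2·u)/4 + C, the region integral is 493·e^(-26/5)/100 and the full one is 1/4.
This evaluates to P = 0.1088.

P ≈ 0.109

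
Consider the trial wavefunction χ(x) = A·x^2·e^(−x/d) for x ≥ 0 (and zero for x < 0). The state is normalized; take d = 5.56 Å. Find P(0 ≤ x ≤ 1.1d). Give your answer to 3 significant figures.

P ≈ 0.0725

|χ|² is the probability density, so P = ∫_{0}^{1.1d} |χ|² dx.
With A² fixed by ∫|χ|² = 1, i.e. A² = (3·d^5/4)^(−1), substitute and integrate.
In terms of u = x/d (A² and the length scale cancel between numerator and denominator), P = [∫_{0}^{1.1} u^4·e^(-2·u) du] / [∫_{0}^{∞} u^4·e^(-2·u) du].
An antiderivative of u^4·e^(-2·u) is -(u^4/2 + u^3 + 3·u^2/2 + 3·u/2 + 3/4)·e^(-2·u); evaluating from 0 to 1.1 gives ≈ 0.054372, while the full integral is 3/4.
The result is P = 0.07250.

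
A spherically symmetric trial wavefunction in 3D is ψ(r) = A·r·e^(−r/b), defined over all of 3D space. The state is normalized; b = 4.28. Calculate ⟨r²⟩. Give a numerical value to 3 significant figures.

By definition ⟨r²⟩ = ∫ r^2 |ψ(r)|² 4πr² dr.
Using ∫₀^∞ rⁿ e^(−αr) dr = n!/αⁿ⁺¹, evaluating both integrals, ⟨r²⟩ = 15·b^2/2.
With b = 4.28, ⟨r^2⟩ = 137.4.

⟨r^2⟩ ≈ 137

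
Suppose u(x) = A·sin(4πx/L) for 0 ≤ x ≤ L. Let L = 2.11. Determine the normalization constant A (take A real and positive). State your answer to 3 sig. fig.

A ≈ 0.974

The normalization condition is ∫|u|² dx = 1 from 0 to L.
The integral (without the A² prefactor) comes out to L/2.
Setting this equal to 1 gives A² = 1/(L/2).
Plugging in L = 2.11 yields A = 0.9736.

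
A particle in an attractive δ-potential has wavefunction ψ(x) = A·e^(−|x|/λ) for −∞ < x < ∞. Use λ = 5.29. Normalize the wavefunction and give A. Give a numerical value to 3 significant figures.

We need A² ∫|f|² dx = 1, taking the integral from −∞ to ∞.
Using ∫₀^∞ xⁿ e^(−αx) dx = n!/αⁿ⁺¹, with ψ = A·e^(−|x|/λ), the integral evaluates to A²·[λ].
Setting this equal to 1 gives A² = 1/(λ).
Plugging in λ = 5.29 yields A = 0.4348.

A ≈ 0.435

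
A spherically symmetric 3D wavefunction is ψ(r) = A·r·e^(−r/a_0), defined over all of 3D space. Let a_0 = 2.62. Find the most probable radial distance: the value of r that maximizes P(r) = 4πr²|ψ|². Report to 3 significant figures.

r ≈ 5.24

Set d/dr [P(r) = 4πr²|ψ|²] = 0 and solve for r > 0.
This gives r = 2·a_0.
With a_0 = 2.62, the most probable radial distance is 5.240.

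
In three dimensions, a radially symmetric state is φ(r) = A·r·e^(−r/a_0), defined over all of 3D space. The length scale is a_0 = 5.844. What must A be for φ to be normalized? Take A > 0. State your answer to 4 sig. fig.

Require ∫ |φ|² 4πr² dr = 1 over the whole domain.
Using ∫₀^∞ rⁿ e^(−αr) dr = n!/αⁿ⁺¹, ∫|φ|² 4πr² dr = A²·(3·π·a_0^5).
Setting this equal to 1 gives A² = 1/(3·π·a_0^5).
With a_0 = 5.844: A² = 0.000015566 and A = 0.0039454.

A ≈ 0.003945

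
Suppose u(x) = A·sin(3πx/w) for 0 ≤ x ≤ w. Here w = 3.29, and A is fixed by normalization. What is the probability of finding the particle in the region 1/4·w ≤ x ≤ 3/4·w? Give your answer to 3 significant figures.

P ≈ 0.394

P = ∫_{1/4·w}^{3/4·w} |u(x)|² dx.
With A² fixed by ∫|u|² = 1, i.e. A² = (w/2)^(−1), substitute and integrate.
Substituting t = x/w, A² and the length scale cancel in the ratio: P = ∫_{1/4}^{3/4} sin(3·π·t)^2 dt / ∫_{0}^{1} sin(3·π·t)^2 dt.
An antiderivative of sin(3·π·t)^2 is t/2 - sin(6·π·t)/(12·π); evaluating from 1/4 to 3/4 gives 1/4 - 1/(6·π), while the full integral is 1/2.
Evaluating gives P = (-2 + 3·π)/(6·π).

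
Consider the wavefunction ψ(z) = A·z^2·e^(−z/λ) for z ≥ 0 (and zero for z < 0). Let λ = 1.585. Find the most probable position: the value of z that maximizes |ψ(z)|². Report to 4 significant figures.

Differentiate |ψ(z)|² with respect to z and set to zero.
Solving yields z = 2·λ.
With λ = 1.585, the most probable position is 3.1700.

z ≈ 3.170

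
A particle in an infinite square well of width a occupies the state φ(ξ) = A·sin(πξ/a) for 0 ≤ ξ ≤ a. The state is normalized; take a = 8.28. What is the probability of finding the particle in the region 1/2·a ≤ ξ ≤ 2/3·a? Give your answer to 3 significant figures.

|φ|² is the probability density, so P = ∫_{1/2·a}^{2/3·a} |φ|² dξ.
The normalization integral ∫|φ|²dξ over the whole domain equals a/2·A², and A² cancels in the ratio.
In terms of u = ξ/a (A² and the length scale cancel between numerator and denominator), P = [∫_{1/2}^{2/3} sin(π·u)^2 du] / [∫_{0}^{1} sin(π·u)^2 du].
An antiderivative of sin(π·u)^2 is u/2 - sin(2·π·u)/(4·π); evaluating from 1/2 to 2/3 gives √(3)/(8·π) + 1/12, while the full integral is 1/2.
Evaluating gives P = (√(3)/4 + π/6)/π.

P ≈ 0.304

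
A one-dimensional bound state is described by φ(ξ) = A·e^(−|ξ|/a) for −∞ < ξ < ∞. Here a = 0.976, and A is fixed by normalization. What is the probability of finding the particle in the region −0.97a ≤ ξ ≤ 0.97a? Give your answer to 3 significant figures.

|φ|² is the probability density, so P = ∫_{−0.97a}^{0.97a} |φ|² dξ.
With A² fixed by ∫|φ|² = 1, i.e. A² = (a)^(−1), substitute and integrate.
Both integrals are even about ξ = 0, so only the ξ ≥ 0 halves are needed (the factors of 2 cancel). Let u = ξ/a; then A² and the length scale cancel, so P = ∫_{0}^{0.97} e^(-2·u) du ÷ ∫_{0}^{∞} e^(-2·u) du.
With ∫ e^(-2·u) du = -e^(-2·u)/2 + C, the region integral is 1/2 - e^(-97/50)/2 and the full one is 1/2.
This works out to P = 0.8563.

P ≈ 0.856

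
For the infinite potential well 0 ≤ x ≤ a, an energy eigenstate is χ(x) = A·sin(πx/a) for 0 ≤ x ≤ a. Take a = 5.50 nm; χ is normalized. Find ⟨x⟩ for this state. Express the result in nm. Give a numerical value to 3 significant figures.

⟨x⟩ ≈ 2.75 nm

The expectation value is the |χ|²-weighted average of x: ∫ x|χ|² dx.
The ratio of the moment integral to the normalization integral gives ⟨x⟩ = a/2.
Putting a = 5.50 gives 2.750.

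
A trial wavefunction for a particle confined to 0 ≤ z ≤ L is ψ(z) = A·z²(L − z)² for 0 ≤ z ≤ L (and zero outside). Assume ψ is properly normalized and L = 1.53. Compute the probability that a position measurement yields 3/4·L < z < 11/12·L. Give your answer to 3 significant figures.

P ≈ 0.0485

|ψ|² is the probability density, so P = ∫_{3/4·L}^{11/12·L} |ψ|² dz.
With A² fixed by ∫|ψ|² = 1, i.e. A² = (L^9/630)^(−1), substitute and integrate.
In terms of u = z/L (A² and the length scale cancel between numerator and denominator), P = [∫_{3/4}^{11/12} u^4·(1 - u)^4 du] / [∫_{0}^{1} u^4·(1 - u)^4 du].
Using ∫ u^4·(1 - u)^4 du = u^5·(70·u^4 - 315·u^3 + 540·u^2 - 420·u + 126)/630, the numerator is ≈ 0.000077059 and the denominator is 1/630.
The result is P = 0.04855.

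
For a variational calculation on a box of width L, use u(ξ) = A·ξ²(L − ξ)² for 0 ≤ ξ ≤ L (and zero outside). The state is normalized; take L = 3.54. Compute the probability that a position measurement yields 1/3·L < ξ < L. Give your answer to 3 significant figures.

P ≈ 0.855

The probability is P = ∫ |u|² dξ over [1/3·L, L].
Since A² = 1/(L^9/630), this is the region integral divided by the full normalization integral.
In terms of t = ξ/L (A² and the length scale cancel between numerator and denominator), P = [∫_{1/3}^{1} t^4·(1 - t)^4 dt] / [∫_{0}^{1} t^4·(1 - t)^4 dt].
An antiderivative of t^4·(1 - t)^4 is t^5·(70·t^4 - 315·t^3 + 540·t^2 - 420·t + 126)/630; evaluating from 1/3 to 1 gives ≈ 0.0013574, while the full integral is 1/630.
The result is P = 0.8552.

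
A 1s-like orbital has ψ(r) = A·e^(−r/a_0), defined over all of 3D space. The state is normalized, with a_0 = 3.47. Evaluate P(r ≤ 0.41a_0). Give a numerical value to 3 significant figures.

With dV = 4πr²dr, the probability is ∫|ψ|² dV over r ≤ 0.41a_0.
Normalization gives A² = 1/(π·a_0^3).
Substituting u = r/a_0, A², 4π and the length scale all cancel in the ratio: P = ∫_{0}^{0.41} u^2·e^(-2·u) du / ∫_{0}^{∞} u^2·e^(-2·u) du.
An antiderivative of u^2·e^(-2·u) is -(2·u^2 + 2·u + 1)·e^(-2·u)/4; evaluating from 0 to 0.41 gives ≈ 0.012585, while the full integral is 1/4.
Taking the ratio yields P = 0.05034.

P ≈ 0.0503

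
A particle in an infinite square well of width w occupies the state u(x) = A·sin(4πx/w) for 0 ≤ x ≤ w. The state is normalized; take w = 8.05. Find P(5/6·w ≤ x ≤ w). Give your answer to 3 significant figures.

The probability is P = ∫ |u|² dx over [5/6·w, w].
The normalization integral ∫|u|²dx over the whole domain equals w/2·A², and A² cancels in the ratio.
Let t = x/w; then A² and the length scale cancel, so P = ∫_{5/6}^{1} sin(4·π·t)^2 dt ÷ ∫_{0}^{1} sin(4·π·t)^2 dt.
Using ∫ sin(4·π·t)^2 dt = t/2 - sin(4·π·t)·cos(4·π·t)/(8·π), the numerator is √(3)/(32·π) + 1/12 and the denominator is 1/2.
This works out to P = (√(3)/16 + π/6)/π.

P ≈ 0.201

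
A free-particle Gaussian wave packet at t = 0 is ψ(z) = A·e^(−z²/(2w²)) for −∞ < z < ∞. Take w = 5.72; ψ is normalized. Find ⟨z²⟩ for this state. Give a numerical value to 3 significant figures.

⟨z^2⟩ ≈ 16.4

⟨z²⟩ = ∫ z^2 |ψ|² dz over the full domain.
The ratio of the moment integral to the normalization integral gives ⟨z²⟩ = w^2/2.
With w = 5.72, ⟨z^2⟩ = 16.36.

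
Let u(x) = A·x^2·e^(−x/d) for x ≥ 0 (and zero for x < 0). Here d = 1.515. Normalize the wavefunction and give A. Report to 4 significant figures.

Require ∫ |u|² dx = 1 over the whole domain.
Carrying out the integral gives A² · 3·d^5/4.
Substituting d = 1.515 gives A² = 0.16706, so A = 0.40873.

A ≈ 0.4087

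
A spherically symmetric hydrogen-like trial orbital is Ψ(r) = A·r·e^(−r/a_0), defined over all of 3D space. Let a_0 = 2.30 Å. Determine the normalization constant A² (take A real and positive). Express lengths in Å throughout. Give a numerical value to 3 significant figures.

Normalization requires ∫|Ψ|² 4πr² dr = 1, integrated from 0 to ∞.
The angular integral contributes 4π, leaving ∫₀^∞ r²|Ψ|² dr.
With ∫₀^∞ r^4 e^(−αr) dr = 4!/α^5, the integral (without the A² prefactor) comes out to 3·π·a_0^5.
Hence A² = 1/[3·π·a_0^5].
With a_0 = 2.30: A² = 0.001649 and A = 0.04060.

A^2 ≈ 0.00165 Å^(-5)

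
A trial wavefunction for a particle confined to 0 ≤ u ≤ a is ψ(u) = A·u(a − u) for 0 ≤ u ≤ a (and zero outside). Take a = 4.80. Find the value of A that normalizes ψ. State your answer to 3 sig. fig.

A ≈ 0.109

The normalization condition is ∫|ψ|² du = 1 from 0 to a.
Carrying out the integral gives A² · a^5/30.
Setting this equal to 1 gives A² = 1/(a^5/30).
Substituting a = 4.80 gives A² = 0.01177, so A = 0.1085.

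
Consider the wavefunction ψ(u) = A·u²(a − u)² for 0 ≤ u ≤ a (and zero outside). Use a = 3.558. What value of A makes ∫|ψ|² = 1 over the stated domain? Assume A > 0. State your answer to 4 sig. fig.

A ≈ 0.08303

Require ∫ |ψ|² du = 1 over the whole domain.
Carrying out the integral gives A² · a^9/630.
So A² = (a^9/630)^(−1).
Substituting a = 3.558 gives A² = 0.0068943, so A = 0.083032.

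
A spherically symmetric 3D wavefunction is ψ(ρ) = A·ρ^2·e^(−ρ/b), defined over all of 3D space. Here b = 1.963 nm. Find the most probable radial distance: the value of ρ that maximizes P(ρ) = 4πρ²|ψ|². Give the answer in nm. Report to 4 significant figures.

Differentiate P(ρ) = 4πρ²|ψ|² with respect to ρ and set to zero.
Solving yields ρ = 3·b.
With b = 1.963, the most probable radial distance is 5.8890 nm.

ρ ≈ 5.889 nm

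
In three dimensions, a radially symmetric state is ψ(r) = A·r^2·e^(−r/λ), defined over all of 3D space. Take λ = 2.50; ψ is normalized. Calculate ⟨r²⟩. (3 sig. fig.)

The expectation value is the |ψ|²-weighted average of r^2: ∫ r^2|ψ|² 4πr² dr.
Evaluating both integrals, ⟨r²⟩ = 14·λ^2.
Putting λ = 2.50 gives 87.50.

⟨r^2⟩ ≈ 87.5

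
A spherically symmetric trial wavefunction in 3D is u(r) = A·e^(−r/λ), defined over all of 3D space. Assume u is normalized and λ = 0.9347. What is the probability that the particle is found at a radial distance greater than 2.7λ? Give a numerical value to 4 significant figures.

P ≈ 0.09476

Integrate the radial probability density 4πr²|u|² over r > 2.7λ.
The full normalization integral is A²·[π·λ^3] = 1, fixing A².
In terms of t = r/λ (A², 4π and the length scale all cancel between numerator and denominator), P = [∫_{2.7}^{∞} t^2·e^(-2·t) dt] / [∫_{0}^{∞} t^2·e^(-2·t) dt].
With ∫ t^2·e^(-2·t) dt = -(2·t^2 + 2·t + 1)·e^(-2·t)/4 + C, the region integral is 1049·e^(-27/5)/200 and the full one is 1/4.
The region integral divided by the full integral gives P = 0.094758.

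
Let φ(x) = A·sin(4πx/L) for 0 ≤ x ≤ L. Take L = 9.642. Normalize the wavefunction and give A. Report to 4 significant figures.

The normalization condition is ∫|φ|² dx = 1 from 0 to L.
Carrying out the integral gives A² · L/2.
Setting this equal to 1 gives A² = 1/(L/2).
Substituting L = 9.642 gives A² = 0.20743, so A = 0.45544.

A ≈ 0.4554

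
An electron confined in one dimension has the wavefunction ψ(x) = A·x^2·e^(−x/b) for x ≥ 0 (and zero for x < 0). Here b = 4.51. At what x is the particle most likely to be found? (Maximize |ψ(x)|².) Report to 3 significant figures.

x ≈ 9.02

Differentiate |ψ(x)|² with respect to x and set to zero.
Solving yields x = 2·b.
With b = 4.51, the most probable position is 9.020.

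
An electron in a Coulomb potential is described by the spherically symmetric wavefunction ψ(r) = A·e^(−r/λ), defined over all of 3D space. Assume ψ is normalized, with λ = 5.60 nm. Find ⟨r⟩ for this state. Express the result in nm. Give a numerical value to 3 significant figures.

The expectation value is the |ψ|²-weighted average of r: ∫ r|ψ|² 4πr² dr.
With ∫₀^∞ r^3 e^(−αr) dr = 3!/α^4, the ratio of the moment integral to the normalization integral gives ⟨r⟩ = 3·λ/2.
Putting λ = 5.60 gives 8.400.

⟨r⟩ ≈ 8.40 nm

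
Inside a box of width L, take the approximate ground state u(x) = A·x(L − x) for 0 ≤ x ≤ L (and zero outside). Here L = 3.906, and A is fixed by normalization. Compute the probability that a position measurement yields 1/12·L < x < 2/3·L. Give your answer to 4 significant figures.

P = ∫_{1/12·L}^{2/3·L} |u(x)|² dx.
The normalization integral ∫|u|²dx over the whole domain equals L^5/30·A², and A² cancels in the ratio.
Let t = x/L; then A² and the length scale cancel, so P = ∫_{1/12}^{2/3} t^2·(1 - t)^2 dt ÷ ∫_{0}^{1} t^2·(1 - t)^2 dt.
With ∫ t^2·(1 - t)^2 dt = t^3·(6·t^2 - 15·t + 10)/30 + C, the region integral is ≈ 0.0261679 and the full one is 1/30.
This works out to P = 0.78504.

P ≈ 0.7850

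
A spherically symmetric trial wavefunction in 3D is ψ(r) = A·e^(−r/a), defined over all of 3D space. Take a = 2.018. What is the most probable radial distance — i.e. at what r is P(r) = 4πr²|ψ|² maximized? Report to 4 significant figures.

Set d/dr [P(r) = 4πr²|ψ|²] = 0 and solve for r > 0.
This gives r = a.
With a = 2.018, the most probable radial distance is 2.0180.

r ≈ 2.018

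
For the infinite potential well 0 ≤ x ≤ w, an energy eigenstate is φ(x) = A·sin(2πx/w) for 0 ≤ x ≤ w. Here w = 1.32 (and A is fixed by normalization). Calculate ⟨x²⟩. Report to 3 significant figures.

By definition ⟨x²⟩ = ∫ x^2 |φ(x)|² dx.
Since the A² factors cancel between numerator and denominator, ⟨x²⟩ = -w^2/(8·π^2) + w^2/3.
With w = 1.32, ⟨x^2⟩ = 0.5587.

⟨x^2⟩ ≈ 0.559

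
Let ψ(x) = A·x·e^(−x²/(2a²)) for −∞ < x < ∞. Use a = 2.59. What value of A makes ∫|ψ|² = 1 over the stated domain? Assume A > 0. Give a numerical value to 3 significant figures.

We need A² ∫|f|² dx = 1, taking the integral from −∞ to ∞.
∫|ψ|² dx = A²·(√(π)·a^3/2).
Hence A² = 1/[√(π)·a^3/2].
Substituting a = 2.59 gives A² = 0.06495, so A = 0.2548.

A ≈ 0.255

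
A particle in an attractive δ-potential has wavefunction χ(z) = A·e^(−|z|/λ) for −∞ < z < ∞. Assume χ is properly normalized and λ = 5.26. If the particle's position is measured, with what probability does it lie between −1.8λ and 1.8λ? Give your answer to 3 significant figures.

P ≈ 0.973

P = ∫_{−1.8λ}^{1.8λ} |χ(z)|² dz.
The normalization integral ∫|χ|²dz over the whole domain equals λ·A², and A² cancels in the ratio.
Both integrals are even about z = 0, so only the z ≥ 0 halves are needed (the factors of 2 cancel). Substituting u = z/λ, A² and the length scale cancel in the ratio: P = ∫_{0}^{1.8} e^(-2·u) du / ∫_{0}^{∞} e^(-2·u) du.
Using ∫ e^(-2·u) du = -e^(-2·u)/2, the numerator is 1/2 - e^(-18/5)/2 and the denominator is 1/2.
Taking the ratio, P = 0.9727.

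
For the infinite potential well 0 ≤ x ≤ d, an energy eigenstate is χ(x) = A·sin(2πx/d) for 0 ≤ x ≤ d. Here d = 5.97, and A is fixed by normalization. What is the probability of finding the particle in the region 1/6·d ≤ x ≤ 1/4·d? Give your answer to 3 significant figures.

P = ∫_{1/6·d}^{1/4·d} |χ(x)|² dx.
Since A² = 1/(d/2), this is the region integral divided by the full normalization integral.
Substituting u = x/d, A² and the length scale cancel in the ratio: P = ∫_{1/6}^{1/4} sin(2·π·u)^2 du / ∫_{0}^{1} sin(2·π·u)^2 du.
Using ∫ sin(2·π·u)^2 du = u/2 - sin(4·π·u)/(8·π), the numerator is √(3)/(16·π) + 1/24 and the denominator is 1/2.
Taking the ratio, P = (√(3)/8 + π/12)/π.

P ≈ 0.152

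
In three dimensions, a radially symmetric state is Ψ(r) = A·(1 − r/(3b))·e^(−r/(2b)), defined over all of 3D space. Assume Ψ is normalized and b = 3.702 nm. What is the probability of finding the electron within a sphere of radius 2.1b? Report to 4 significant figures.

P ≈ 0.3315

With dV = 4πr²dr, the probability is ∫|Ψ|² dV over r ≤ 2.1b.
A² is fixed by ∫₀^∞ 4πr²|Ψ|² dr = 1, i.e. A² = (8·π·b^3/3)^(−1).
In terms of u = r/b (A², 4π and the length scale all cancel between numerator and denominator), P = [∫_{0}^{2.1} u^2·(1 - u/3)^2·e^(-u) du] / [∫_{0}^{∞} u^2·(1 - u/3)^2·e^(-u) du].
Using ∫ u^2·(1 - u/3)^2·e^(-u) du = (-u^4 + 2·u^3 - 3·u^2 - 6·u - 6)·e^(-u)/9, the numerator is ≈ 0.220978 and the denominator is 2/3.
The region integral divided by the full integral gives P = 0.33147.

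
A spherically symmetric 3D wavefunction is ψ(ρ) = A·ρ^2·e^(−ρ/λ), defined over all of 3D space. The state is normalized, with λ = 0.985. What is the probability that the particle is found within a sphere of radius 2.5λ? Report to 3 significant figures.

P = ∫ |ψ|² 4πρ² dρ over ρ ≤ 2.5λ.
Normalization gives A² = 1/(45·π·λ^7/2).
Let u = ρ/λ; then A², 4π and the length scale all cancel, so P = ∫_{0}^{2.5} u^6·e^(-2·u) du ÷ ∫_{0}^{∞} u^6·e^(-2·u) du.
Using ∫ u^6·e^(-2·u) du = -(4·u^6 + 12·u^5 + 30·u^4 + 60·u^3 + 90·u^2 + 90·u + 45)·e^(-2·u)/8, the numerator is ≈ 1.3377 and the denominator is 45/8.
The region integral divided by the full integral gives P = 0.2378.

P ≈ 0.238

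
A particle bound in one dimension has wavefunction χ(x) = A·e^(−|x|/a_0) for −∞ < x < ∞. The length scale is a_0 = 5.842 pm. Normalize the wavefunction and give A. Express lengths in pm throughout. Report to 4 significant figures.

A ≈ 0.4137 pm^(-1/2)

The normalization condition is ∫|χ|² dx = 1 from −∞ to ∞.
Using ∫₀^∞ xⁿ e^(−αx) dx = n!/αⁿ⁺¹, the integral (without the A² prefactor) comes out to a_0.
So A² = (a_0)^(−1).
Plugging in a_0 = 5.842 yields A = 0.41373.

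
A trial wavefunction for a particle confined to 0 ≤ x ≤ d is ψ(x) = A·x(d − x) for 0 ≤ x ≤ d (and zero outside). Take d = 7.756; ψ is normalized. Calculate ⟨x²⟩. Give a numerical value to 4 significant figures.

⟨x^2⟩ ≈ 17.19

The expectation value is the |ψ|²-weighted average of x^2: ∫ x^2|ψ|² dx.
Expanding the polynomial and integrating term by term, since the A² factors cancel between numerator and denominator, ⟨x²⟩ = 2·d^2/7.
Putting d = 7.756 gives 17.187.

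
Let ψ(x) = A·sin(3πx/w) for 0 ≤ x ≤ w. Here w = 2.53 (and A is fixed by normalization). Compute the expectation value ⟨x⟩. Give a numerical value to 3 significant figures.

The expectation value is the |ψ|²-weighted average of x: ∫ x|ψ|² dx.
The ratio of the moment integral to the normalization integral gives ⟨x⟩ = w/2.
Putting w = 2.53 gives 1.265.

⟨x⟩ ≈ 1.27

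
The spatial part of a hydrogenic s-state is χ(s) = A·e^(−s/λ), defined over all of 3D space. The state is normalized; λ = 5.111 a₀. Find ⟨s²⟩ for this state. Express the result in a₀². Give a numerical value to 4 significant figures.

The expectation value is the |χ|²-weighted average of s^2: ∫ s^2|χ|² 4πs² ds.
With ∫₀^∞ s^4 e^(−αs) ds = 4!/α^5, since the A² factors cancel between numerator and denominator, ⟨s²⟩ = 3·λ^2.
With λ = 5.111, ⟨s^2⟩ = 78.367.

⟨s^2⟩ ≈ 78.37 a₀^2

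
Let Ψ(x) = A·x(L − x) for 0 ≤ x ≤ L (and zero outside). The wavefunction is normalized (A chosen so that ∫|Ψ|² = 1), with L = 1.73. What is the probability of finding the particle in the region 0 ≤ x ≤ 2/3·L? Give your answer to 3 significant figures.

P ≈ 0.790

The probability is P = ∫ |Ψ|² dx over [0, 2/3·L].
The normalization integral ∫|Ψ|²dx over the whole domain equals L^5/30·A², and A² cancels in the ratio.
In terms of u = x/L (A² and the length scale cancel between numerator and denominator), P = [∫_{0}^{2/3} u^2·(1 - u)^2 du] / [∫_{0}^{1} u^2·(1 - u)^2 du].
An antiderivative of u^2·(1 - u)^2 is u^3·(6·u^2 - 15·u + 10)/30; evaluating from 0 to 2/3 gives 32/1215, while the full integral is 1/30.
The result is P = 64/81.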